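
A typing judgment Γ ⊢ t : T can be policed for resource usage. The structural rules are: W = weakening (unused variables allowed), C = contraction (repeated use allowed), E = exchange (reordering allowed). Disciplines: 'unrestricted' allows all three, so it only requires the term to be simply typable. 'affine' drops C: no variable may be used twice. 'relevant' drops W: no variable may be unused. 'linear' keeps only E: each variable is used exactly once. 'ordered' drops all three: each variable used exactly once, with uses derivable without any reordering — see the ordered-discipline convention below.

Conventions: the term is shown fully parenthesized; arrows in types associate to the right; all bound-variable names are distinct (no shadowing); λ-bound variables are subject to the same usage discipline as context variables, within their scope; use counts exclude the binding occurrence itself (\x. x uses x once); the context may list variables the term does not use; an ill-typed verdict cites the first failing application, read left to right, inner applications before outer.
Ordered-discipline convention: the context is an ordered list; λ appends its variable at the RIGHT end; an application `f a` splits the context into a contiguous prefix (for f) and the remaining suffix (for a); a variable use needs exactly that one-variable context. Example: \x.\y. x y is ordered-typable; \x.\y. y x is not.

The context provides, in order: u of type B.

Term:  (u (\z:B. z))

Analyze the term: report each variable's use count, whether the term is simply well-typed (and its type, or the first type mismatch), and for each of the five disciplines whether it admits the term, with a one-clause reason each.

variable uses: u ×1, z (bound) ×1
order of uses: u, z
typing: ill-typed: non-function type B applied to an argument
ordered: ✗ — not simply typable
linear: ✗ — fails simple typing
affine: ✗ — a type mismatch blocks all five
relevant: ✗ — the type mismatch rejects it
unrestricted: ✗ — not simply typable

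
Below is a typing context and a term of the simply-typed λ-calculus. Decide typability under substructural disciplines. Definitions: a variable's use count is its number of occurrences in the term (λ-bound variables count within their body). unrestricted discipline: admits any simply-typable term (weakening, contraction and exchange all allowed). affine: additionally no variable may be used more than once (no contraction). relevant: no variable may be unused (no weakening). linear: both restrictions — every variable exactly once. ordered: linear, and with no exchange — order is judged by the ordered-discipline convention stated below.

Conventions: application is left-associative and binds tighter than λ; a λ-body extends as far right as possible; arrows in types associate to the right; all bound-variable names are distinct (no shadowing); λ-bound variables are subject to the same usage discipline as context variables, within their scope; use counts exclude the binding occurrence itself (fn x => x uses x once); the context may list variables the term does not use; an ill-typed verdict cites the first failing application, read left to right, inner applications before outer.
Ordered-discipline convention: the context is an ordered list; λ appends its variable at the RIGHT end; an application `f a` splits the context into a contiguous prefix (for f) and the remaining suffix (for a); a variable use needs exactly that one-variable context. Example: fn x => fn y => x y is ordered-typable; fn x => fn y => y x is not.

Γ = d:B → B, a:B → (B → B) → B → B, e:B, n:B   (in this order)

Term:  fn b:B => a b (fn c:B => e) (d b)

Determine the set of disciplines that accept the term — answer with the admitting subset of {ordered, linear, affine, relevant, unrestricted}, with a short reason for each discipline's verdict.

admitting disciplines: unrestricted
counts: d=1; a=1; e=1; n=0; b [bound]=2; c [bound]=0
left-to-right use order: a, b, e, d, b
typing: well-typed at B → B
ordered ✗ (needs contraction — b ×2; unused: n, c — weakening required)
linear ✗ (needs contraction — b ×2; unused: n, c — weakening required)
affine ✗ (needs contraction — b ×2)
relevant ✗ (unused: n, c — weakening required)
unrestricted ✓ (simply typable at B → B; W, C, E all held)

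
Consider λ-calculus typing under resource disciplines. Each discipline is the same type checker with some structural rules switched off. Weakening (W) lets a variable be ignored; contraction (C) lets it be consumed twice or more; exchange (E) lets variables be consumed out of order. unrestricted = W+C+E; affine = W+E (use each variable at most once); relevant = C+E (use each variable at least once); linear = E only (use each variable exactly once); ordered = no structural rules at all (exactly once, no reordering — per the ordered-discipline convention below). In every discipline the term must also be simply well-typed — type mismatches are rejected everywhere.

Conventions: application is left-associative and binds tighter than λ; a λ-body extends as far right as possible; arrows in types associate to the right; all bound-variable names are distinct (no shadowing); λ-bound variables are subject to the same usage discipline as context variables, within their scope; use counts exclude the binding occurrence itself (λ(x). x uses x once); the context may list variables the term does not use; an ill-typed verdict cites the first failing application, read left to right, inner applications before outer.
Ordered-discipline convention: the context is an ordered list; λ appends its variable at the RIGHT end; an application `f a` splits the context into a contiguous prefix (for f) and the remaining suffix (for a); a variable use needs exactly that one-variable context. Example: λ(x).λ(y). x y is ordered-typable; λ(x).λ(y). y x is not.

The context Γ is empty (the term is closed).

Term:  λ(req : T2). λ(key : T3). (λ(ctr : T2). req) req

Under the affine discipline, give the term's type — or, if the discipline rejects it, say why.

not well-typed under affine — uses contraction: req ×2
use counts: req (λ-bound)=2, key (λ-bound)=0, ctr (λ-bound)=0
order of uses: req, req
typing: well-typed — term : T2 -> T3 -> T2
per-discipline verdicts: ordered ✗ | linear ✗ | affine ✗ | relevant ✗ | unrestricted ✓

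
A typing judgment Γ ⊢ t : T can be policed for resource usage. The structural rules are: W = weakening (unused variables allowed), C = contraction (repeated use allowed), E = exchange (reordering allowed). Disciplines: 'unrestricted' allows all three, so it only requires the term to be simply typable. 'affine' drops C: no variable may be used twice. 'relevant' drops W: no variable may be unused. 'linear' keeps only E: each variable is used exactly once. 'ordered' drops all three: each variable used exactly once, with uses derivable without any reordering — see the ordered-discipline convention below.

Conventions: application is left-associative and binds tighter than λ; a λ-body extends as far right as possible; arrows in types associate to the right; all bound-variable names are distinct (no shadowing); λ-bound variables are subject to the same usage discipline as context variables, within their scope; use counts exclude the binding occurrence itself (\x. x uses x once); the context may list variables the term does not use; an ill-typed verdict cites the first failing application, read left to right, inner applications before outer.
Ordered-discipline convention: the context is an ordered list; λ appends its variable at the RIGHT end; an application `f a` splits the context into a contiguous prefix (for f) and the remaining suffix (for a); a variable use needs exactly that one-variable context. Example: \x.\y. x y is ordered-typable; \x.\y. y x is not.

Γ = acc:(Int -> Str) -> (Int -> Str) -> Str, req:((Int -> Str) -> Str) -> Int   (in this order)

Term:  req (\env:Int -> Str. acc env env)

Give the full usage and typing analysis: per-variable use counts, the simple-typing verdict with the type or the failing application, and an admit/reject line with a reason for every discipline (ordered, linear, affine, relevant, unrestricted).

usage: acc ×1, req ×1, env (bound) ×2
uses in reading order: req, acc, env, env
typing: well-typed — term : Int
ordered: ✗ — env ×2 used more than once (contraction)
linear: ✗ — env ×2 used more than once (contraction)
affine: ✗ — env ×2 used more than once (contraction)
relevant: ✓ — every one of acc, req, env appears
unrestricted: ✓ — simply typable at Int; W, C, E all held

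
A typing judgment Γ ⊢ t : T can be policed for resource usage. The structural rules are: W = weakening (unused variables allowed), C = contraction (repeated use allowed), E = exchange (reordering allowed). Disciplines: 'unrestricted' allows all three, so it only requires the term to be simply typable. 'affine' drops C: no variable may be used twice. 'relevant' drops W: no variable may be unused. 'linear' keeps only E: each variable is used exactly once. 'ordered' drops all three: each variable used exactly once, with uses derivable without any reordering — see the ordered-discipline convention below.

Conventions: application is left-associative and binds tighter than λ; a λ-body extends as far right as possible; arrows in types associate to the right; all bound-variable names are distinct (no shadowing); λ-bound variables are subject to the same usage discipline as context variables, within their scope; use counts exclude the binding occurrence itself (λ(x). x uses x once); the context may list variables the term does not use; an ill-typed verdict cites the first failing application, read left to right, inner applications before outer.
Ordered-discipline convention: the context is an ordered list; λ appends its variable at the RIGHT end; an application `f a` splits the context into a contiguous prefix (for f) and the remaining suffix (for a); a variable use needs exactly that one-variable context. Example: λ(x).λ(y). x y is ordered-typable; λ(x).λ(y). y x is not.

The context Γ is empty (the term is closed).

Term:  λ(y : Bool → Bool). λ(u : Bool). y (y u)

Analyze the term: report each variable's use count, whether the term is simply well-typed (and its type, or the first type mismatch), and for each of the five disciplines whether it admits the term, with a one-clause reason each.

usage: y (bound)=2, u (bound)=1
uses in reading order: y, y, u
typing: well-typed at (Bool → Bool) → Bool → Bool
ordered ✗ (repeated use of y ×2)
linear ✗ (repeated use of y ×2)
affine ✗ (repeated use of y ×2)
relevant ✓ (none of y, u goes unused)
unrestricted ✓ (typability at (Bool → Bool) → Bool → Bool is all that's needed)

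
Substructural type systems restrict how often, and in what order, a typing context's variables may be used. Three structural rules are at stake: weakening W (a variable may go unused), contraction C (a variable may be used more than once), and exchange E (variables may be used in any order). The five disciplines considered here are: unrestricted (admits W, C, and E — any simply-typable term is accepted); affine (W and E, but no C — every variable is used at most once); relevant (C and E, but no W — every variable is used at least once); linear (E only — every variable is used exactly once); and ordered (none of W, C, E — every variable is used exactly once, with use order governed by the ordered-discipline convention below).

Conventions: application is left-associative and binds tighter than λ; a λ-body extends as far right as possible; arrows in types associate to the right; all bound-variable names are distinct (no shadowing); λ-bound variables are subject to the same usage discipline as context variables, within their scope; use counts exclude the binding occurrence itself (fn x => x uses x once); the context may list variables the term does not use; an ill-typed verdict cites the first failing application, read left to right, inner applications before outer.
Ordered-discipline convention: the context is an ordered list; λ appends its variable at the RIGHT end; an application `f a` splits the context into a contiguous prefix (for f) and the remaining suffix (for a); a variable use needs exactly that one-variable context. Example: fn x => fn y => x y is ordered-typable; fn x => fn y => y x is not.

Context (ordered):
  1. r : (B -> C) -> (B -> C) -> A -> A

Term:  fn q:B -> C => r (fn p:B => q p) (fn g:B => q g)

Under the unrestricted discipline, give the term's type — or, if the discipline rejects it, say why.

term : (B -> C) -> A -> A
usage: r: 1; q (λ-bound): 2; p (λ-bound): 1; g (λ-bound): 1
use order (left to right): r, q, p, q, g
typing: well-typed at (B -> C) -> A -> A
across the five disciplines: ordered ✗; linear ✗; affine ✗; relevant ✓; unrestricted ✓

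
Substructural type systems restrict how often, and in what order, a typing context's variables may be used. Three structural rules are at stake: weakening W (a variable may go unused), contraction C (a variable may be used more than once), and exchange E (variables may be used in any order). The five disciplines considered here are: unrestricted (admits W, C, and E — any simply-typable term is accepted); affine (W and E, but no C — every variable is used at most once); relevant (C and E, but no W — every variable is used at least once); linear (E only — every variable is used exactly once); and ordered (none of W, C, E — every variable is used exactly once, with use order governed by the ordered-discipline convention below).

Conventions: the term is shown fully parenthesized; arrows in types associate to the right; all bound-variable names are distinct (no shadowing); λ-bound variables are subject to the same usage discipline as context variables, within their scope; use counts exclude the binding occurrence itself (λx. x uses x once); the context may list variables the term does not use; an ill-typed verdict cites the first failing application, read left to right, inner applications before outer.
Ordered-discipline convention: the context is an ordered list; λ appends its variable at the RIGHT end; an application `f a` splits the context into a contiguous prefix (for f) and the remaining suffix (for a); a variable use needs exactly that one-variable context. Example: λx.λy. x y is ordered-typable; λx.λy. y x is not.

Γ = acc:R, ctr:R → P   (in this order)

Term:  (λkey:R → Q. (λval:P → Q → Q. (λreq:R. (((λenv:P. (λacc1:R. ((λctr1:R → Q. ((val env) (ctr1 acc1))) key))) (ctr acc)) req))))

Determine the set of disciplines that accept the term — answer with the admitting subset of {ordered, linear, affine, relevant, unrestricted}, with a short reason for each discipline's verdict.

admitted by: linear, affine, relevant, unrestricted
usage: acc ×1, ctr ×1, key (bound) ×1, val (bound) ×1, req (bound) ×1, env (bound) ×1, acc1 (bound) ×1, ctr1 (bound) ×1
order of uses: val, env, ctr1, acc1, key, ctr, acc, req
typing: ✓ — (R → Q) → (P → Q → Q) → R → Q
ordered ✗ (no contiguous prefix/suffix split fits val, env, ctr1, acc1, key, ctr, acc, req)
linear ✓ (exactly-once usage across acc, ctr, key, val, req, env, acc1, ctr1)
affine ✓ (none of acc, ctr, key, val, req, env, acc1, ctr1 used more than once)
relevant ✓ (acc, ctr, key, val, req, env, acc1, ctr1: all used, weakening unneeded)
unrestricted ✓ (typability at (R → Q) → (P → Q → Q) → R → Q is all that's needed)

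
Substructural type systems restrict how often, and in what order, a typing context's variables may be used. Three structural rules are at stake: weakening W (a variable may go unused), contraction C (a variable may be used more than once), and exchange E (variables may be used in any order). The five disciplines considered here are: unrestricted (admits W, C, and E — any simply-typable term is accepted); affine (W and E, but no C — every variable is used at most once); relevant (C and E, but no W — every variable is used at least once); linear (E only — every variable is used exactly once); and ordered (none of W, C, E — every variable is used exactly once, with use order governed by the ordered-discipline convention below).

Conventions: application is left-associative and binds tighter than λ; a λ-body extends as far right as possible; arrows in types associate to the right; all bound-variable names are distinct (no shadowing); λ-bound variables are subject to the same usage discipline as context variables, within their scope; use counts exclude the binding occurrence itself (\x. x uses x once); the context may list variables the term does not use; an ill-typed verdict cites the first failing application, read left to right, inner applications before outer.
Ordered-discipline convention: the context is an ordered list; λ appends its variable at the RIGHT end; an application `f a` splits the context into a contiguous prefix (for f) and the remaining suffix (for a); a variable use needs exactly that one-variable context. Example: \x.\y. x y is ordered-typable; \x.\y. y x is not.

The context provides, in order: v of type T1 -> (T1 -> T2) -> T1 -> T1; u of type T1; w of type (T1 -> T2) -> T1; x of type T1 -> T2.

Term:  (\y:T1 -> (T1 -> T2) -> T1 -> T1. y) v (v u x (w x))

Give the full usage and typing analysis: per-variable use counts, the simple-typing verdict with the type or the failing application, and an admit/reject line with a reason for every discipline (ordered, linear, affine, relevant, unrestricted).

counts: v: 2×; u: 1×; w: 1×; x: 2×; y (λ-bound): 1×
order of uses: y, v, v, u, x, w, x
typing: well-typed at (T1 -> T2) -> T1 -> T1
ordered: ✗ — v ×2, x ×2 used more than once (contraction)
linear: ✗ — v ×2, x ×2 used more than once (contraction)
affine: ✗ — v ×2, x ×2 used more than once (contraction)
relevant: ✓ — every one of v, u, w, x, y appears
unrestricted: ✓ — well-typed at (T1 -> T2) -> T1 -> T1; no restrictions here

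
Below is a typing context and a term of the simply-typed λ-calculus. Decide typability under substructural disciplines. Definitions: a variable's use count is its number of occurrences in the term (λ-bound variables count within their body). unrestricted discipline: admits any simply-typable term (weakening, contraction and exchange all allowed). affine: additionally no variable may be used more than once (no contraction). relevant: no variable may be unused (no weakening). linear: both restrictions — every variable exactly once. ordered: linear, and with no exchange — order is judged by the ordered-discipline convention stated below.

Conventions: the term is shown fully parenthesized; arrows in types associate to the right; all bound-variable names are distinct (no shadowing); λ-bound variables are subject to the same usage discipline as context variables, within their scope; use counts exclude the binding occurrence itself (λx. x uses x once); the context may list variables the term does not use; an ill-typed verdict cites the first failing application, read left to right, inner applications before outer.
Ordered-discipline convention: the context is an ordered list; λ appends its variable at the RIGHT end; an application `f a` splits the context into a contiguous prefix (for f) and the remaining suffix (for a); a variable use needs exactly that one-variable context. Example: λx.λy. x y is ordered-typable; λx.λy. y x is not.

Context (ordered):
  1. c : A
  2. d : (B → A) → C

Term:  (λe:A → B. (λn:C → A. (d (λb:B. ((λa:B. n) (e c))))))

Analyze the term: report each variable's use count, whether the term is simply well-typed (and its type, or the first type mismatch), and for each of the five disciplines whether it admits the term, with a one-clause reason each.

counts: c: 1, d: 1, e (bound): 1, n (bound): 1, b (bound): 0, a (bound): 0
use order (left to right): d, n, e, c
typing: ill-typed: an argument B → C → A mismatches the expected B → A
ordered ✗ (the type mismatch rejects it)
linear ✗ (not simply typable)
affine ✗ (fails simple typing)
relevant ✗ (a type mismatch blocks all five)
unrestricted ✗ (the type mismatch rejects it)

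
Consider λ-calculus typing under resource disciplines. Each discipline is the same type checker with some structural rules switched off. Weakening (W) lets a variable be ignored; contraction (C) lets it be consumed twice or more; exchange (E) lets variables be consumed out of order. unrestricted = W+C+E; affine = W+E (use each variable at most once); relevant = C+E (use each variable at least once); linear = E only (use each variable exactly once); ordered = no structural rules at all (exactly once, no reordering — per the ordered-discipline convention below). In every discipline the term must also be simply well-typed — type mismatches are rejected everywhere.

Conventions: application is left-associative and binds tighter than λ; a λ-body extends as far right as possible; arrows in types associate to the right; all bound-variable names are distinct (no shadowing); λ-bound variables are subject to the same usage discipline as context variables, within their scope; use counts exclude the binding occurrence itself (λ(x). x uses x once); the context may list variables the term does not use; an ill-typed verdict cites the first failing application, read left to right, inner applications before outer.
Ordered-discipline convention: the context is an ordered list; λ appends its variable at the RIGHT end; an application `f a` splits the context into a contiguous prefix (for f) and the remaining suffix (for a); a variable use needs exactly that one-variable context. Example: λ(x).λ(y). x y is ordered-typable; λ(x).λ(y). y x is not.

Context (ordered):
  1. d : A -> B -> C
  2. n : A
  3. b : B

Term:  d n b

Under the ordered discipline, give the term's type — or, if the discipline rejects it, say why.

term : C
use counts: d=1; n=1; b=1
use order (left to right): d, n, b
typing: the term checks, with type C
per-discipline verdicts: ordered ✓ | linear ✓ | affine ✓ | relevant ✓ | unrestricted ✓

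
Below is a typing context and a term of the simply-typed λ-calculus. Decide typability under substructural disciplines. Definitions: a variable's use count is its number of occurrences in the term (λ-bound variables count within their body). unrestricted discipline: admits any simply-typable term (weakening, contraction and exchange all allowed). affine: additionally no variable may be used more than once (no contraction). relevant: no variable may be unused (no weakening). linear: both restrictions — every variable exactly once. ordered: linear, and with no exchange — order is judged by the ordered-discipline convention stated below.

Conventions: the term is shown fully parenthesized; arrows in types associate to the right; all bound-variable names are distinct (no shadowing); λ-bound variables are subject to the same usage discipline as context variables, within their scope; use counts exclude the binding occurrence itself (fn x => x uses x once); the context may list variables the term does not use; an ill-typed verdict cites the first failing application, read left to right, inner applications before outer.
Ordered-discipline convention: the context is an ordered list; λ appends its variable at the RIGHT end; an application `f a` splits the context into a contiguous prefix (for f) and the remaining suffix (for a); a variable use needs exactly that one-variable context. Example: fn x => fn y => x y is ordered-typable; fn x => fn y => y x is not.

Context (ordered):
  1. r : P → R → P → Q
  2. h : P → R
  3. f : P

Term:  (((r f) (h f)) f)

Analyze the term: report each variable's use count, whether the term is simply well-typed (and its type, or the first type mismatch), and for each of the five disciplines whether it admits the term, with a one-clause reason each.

use counts: r: 1×; h: 1×; f: 3×
use order (left to right): r, f, h, f, f
typing: well-typed at Q
ordered: ✗ — uses contraction: f ×3
linear: ✗ — uses contraction: f ×3
affine: ✗ — uses contraction: f ×3
relevant: ✓ — none of r, h, f goes unused
unrestricted: ✓ — simply typable at Q; W, C, E all held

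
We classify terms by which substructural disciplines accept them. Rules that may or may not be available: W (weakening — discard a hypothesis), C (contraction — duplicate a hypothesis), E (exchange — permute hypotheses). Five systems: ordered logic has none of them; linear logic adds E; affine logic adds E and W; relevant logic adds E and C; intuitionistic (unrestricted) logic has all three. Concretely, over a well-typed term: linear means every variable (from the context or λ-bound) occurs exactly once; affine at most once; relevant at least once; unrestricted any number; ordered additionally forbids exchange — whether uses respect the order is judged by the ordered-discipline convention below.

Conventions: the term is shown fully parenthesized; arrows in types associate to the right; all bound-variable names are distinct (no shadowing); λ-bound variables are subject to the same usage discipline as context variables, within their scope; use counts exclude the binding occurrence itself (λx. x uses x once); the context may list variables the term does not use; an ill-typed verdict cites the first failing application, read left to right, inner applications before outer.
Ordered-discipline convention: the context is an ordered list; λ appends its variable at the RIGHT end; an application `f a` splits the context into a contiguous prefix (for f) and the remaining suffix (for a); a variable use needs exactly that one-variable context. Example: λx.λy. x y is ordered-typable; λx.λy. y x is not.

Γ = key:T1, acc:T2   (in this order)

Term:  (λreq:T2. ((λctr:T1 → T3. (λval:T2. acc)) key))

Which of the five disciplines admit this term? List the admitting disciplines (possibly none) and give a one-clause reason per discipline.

admitted in: none
use counts: key: 1×; acc: 1×; req [bound]: 0×; ctr [bound]: 0×; val [bound]: 0×
uses in reading order: acc, key
typing: ill-typed: argument of type T1 where T1 → T3 is required
ordered ✗ (the type mismatch rejects it)
linear ✗ (not simply typable)
affine ✗ (fails simple typing)
relevant ✗ (a type mismatch blocks all five)
unrestricted ✗ (the type mismatch rejects it)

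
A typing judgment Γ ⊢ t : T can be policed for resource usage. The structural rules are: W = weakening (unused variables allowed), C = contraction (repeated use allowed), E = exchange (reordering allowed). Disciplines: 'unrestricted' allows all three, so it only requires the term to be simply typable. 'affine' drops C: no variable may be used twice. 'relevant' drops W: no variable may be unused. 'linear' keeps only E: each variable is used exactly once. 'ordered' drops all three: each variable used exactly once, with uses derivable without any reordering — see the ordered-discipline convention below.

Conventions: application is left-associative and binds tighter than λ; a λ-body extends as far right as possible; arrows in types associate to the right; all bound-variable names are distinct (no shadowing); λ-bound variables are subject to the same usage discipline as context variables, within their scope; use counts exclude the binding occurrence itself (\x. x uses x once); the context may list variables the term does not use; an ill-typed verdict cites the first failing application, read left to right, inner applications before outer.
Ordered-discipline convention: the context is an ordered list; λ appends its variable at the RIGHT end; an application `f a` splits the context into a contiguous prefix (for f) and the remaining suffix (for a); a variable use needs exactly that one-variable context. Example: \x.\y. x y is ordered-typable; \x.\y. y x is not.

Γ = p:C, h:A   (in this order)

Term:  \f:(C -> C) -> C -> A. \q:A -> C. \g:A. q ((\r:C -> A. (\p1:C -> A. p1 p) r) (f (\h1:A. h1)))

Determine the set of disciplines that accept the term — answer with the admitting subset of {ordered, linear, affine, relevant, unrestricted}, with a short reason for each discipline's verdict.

admitting disciplines: none
use counts: p=1, h=0, f (bound)=1, q (bound)=1, g (bound)=0, r (bound)=1, p1 (bound)=1, h1 (bound)=1
left-to-right use order: q, p1, p, r, f, h1
typing: ill-typed: an argument A -> A mismatches the expected C -> C
ordered: ✗ — not simply typable
linear: ✗ — fails simple typing
affine: ✗ — a type mismatch blocks all five
relevant: ✗ — the type mismatch rejects it
unrestricted: ✗ — not simply typable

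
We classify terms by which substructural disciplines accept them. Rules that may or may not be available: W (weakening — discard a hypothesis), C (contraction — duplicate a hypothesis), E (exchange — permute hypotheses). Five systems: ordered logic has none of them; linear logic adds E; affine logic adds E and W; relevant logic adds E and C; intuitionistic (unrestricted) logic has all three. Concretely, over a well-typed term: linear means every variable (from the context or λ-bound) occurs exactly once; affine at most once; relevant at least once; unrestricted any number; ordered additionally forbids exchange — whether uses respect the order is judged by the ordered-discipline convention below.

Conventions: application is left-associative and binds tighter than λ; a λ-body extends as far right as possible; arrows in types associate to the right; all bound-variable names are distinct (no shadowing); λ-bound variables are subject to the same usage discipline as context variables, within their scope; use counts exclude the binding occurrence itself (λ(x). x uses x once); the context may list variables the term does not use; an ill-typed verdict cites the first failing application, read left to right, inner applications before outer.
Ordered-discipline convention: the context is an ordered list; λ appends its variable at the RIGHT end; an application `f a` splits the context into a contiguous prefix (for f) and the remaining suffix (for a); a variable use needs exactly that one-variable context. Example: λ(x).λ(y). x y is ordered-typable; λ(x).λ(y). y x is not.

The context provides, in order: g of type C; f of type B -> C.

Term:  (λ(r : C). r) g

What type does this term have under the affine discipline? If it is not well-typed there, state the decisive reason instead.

term : C
usage: g=1; f=0; r (bound)=1
left-to-right use order: r, g
typing: the term checks, with type C
summary: ordered ✗, linear ✗, affine ✓, relevant ✗, unrestricted ✓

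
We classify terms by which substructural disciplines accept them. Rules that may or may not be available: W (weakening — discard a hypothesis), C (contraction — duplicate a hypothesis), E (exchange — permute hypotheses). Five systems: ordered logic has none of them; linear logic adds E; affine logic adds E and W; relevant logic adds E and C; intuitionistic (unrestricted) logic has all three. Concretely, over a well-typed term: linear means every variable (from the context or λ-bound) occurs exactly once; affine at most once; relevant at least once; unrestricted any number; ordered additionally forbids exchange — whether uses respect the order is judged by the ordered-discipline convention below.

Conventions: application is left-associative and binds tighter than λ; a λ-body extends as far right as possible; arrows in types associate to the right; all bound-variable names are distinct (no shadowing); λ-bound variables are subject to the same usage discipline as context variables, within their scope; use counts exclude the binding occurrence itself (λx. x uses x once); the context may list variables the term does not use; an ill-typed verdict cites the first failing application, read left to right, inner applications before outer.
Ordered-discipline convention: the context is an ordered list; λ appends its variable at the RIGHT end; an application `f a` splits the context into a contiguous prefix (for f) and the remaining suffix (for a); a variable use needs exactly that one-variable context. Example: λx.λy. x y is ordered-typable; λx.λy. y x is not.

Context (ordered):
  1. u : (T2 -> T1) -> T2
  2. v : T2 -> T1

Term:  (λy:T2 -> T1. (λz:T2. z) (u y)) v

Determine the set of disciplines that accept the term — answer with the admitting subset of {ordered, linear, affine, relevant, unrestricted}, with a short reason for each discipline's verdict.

admitting disciplines: ordered, linear, affine, relevant, unrestricted
counts: u ×1; v ×1; y (bound) ×1; z (bound) ×1
uses in reading order: z, u, y, v
typing: well-typed at T2
ordered: ✓ — u, v, y, z once each; derivable with no W/C/E
linear: ✓ — u, v, y, z: one use apiece
affine: ✓ — no duplicate uses among u, v, y, z
relevant: ✓ — at least one use each (u, v, y, z)
unrestricted: ✓ — type-checks (T2) and nothing is barred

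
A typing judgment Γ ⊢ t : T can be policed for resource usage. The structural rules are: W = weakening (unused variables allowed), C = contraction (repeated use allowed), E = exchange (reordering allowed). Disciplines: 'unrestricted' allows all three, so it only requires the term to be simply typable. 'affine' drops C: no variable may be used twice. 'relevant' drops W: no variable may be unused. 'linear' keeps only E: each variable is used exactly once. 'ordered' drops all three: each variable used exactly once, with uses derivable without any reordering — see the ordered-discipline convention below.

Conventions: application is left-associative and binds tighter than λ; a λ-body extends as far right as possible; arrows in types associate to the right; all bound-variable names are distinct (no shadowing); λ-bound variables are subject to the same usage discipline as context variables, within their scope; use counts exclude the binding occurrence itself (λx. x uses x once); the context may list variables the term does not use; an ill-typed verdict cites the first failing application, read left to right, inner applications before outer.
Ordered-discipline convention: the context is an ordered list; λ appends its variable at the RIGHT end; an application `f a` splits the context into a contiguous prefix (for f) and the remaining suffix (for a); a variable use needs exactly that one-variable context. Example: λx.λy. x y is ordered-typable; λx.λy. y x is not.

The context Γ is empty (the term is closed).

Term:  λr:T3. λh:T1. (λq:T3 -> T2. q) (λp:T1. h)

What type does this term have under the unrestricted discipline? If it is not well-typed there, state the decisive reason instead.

not well-typed under unrestricted — fails simple typing
variable uses: r (bound): 0×; h (bound): 1×; q (bound): 1×; p (bound): 0×
use order (left to right): q, h
typing: ill-typed: a function awaiting T3 -> T2 gets T1 -> T1
across the five disciplines: ordered ✗; linear ✗; affine ✗; relevant ✗; unrestricted ✗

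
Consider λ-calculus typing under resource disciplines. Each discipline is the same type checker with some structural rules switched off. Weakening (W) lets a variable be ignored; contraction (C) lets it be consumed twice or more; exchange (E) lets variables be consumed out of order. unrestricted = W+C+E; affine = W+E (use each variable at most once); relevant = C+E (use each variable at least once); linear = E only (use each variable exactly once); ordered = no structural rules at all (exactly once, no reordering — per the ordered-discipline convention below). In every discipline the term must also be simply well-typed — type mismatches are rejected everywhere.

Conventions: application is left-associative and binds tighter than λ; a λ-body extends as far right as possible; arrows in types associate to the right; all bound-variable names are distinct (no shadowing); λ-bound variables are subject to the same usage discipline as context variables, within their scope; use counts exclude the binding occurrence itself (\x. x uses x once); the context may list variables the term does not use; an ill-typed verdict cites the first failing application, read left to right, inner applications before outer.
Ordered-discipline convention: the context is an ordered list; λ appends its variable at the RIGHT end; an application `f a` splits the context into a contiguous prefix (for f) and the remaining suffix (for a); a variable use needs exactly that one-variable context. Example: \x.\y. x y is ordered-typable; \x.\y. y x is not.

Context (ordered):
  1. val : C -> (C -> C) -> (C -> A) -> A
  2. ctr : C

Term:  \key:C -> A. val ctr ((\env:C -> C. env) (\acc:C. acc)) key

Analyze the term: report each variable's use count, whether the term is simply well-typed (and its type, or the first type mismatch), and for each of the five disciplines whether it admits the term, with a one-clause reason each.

usage: val ×1, ctr ×1, key [bound] ×1, env [bound] ×1, acc [bound] ×1
use order (left to right): val, ctr, env, acc, key
typing: the term checks, with type (C -> A) -> A
ordered: ✓, val, ctr, key, env, acc once each; derivable with no W/C/E
linear: ✓, each of val, ctr, key, env, acc used exactly once
affine: ✓, none of val, ctr, key, env, acc used more than once
relevant: ✓, val, ctr, key, env, acc: all used, weakening unneeded
unrestricted: ✓, simply typable at (C -> A) -> A; W, C, E all held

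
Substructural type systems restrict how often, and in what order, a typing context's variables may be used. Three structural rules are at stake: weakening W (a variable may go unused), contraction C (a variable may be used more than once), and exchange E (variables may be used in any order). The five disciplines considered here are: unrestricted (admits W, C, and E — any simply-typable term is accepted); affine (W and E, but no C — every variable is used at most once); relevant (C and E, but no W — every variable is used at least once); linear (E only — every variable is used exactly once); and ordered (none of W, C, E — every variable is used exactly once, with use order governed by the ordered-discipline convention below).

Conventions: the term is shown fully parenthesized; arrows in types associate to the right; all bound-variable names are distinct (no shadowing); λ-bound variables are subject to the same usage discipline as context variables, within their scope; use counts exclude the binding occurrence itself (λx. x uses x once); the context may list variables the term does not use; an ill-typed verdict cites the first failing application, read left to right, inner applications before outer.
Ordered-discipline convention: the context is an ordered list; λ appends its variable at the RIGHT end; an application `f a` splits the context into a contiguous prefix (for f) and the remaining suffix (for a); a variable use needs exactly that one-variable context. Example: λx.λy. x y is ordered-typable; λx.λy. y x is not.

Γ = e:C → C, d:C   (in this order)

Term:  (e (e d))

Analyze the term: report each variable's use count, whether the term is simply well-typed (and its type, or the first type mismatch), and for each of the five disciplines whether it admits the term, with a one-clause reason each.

use counts: e=2, d=1
left-to-right use order: e, e, d
typing: ✓ — C
ordered: ✗ — e ×2 used more than once (contraction)
linear: ✗ — e ×2 used more than once (contraction)
affine: ✗ — e ×2 used more than once (contraction)
relevant: ✓ — none of e, d goes unused
unrestricted: ✓ — type-checks (C) and nothing is barred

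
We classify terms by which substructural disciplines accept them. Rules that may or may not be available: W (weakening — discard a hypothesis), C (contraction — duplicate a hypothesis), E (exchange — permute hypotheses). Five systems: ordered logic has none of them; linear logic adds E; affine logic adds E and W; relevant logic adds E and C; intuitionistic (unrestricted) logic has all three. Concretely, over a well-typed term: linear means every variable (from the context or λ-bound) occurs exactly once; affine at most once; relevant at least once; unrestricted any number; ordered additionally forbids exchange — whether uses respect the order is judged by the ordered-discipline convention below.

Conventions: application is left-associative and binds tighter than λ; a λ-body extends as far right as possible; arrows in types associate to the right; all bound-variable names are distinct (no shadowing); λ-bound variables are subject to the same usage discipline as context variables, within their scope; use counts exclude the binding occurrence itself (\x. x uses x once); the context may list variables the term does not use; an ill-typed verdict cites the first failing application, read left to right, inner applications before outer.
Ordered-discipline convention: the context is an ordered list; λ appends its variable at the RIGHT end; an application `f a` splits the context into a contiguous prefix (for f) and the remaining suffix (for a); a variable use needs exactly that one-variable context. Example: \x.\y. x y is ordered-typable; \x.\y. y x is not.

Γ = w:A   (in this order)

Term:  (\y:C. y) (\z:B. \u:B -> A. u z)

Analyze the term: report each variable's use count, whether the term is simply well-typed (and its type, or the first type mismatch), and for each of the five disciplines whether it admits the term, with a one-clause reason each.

usage: w=0; y (bound)=1; z (bound)=1; u (bound)=1
use order (left to right): y, u, z
typing: ill-typed: a function awaiting C gets B -> (B -> A) -> A
ordered: ✗ — fails simple typing
linear: ✗ — a type mismatch blocks all five
affine: ✗ — the type mismatch rejects it
relevant: ✗ — not simply typable
unrestricted: ✗ — fails simple typing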